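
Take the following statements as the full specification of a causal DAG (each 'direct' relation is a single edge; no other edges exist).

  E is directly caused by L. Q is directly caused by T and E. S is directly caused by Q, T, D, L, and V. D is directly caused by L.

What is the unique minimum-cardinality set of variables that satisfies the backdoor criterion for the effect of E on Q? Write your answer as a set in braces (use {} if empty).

{}

Variables eligible for adjustment (non-descendants of E, excluding E and Q): {D, L, T, V}.
Backdoor paths from E to Q:
  P1: E <- L -> D -> S <- T -> Q
  P2: E <- L -> D -> S <- Q
  P3: E <- L -> S <- T -> Q
  P4: E <- L -> S <- Q
Each backdoor path contains an unconditioned collider, so every path is already blocked with the empty conditioning set:
  P1: blocked at collider S (neither it nor any descendant is in the conditioning set).
  P2: blocked at collider S (neither it nor any descendant is in the conditioning set).
  P3: blocked at collider S (neither it nor any descendant is in the conditioning set).
  P4: blocked at collider S (neither it nor any descendant is in the conditioning set).
The empty set is therefore the unique smallest valid set.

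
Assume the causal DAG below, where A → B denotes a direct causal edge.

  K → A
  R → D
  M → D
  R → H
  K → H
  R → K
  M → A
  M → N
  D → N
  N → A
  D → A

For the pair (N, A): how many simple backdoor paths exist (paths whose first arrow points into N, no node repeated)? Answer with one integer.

8

A backdoor path from N to A is any simple undirected path whose first edge points into N (i.e. leaves N via a parent).
Parents of N: {D, M}.
Enumerating:
  P1: N <- M -> D <- R -> K -> A
  P2: N <- M -> D <- R -> H <- K -> A
  P3: N <- M -> D -> A
  P4: N <- M -> A
  P5: N <- D <- R -> K -> A
  P6: N <- D <- R -> H <- K -> A
  P7: N <- D <- M -> A
  P8: N <- D -> A
That exhausts the simple backdoor paths. Count: 8.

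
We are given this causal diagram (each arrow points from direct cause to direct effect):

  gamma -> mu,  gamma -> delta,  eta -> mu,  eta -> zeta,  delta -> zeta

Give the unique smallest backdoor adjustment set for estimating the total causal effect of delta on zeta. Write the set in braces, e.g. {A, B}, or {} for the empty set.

Variables eligible for adjustment (non-descendants of delta, excluding delta and zeta): {eta, gamma, mu}.
Backdoor paths from delta to zeta:
  P1: delta <- gamma -> mu <- eta -> zeta
Each backdoor path contains an unconditioned collider, so every path is already blocked with the empty conditioning set:
  P1: blocked at collider mu (neither it nor any descendant is in the conditioning set).
The empty set is therefore the unique smallest valid set.

{}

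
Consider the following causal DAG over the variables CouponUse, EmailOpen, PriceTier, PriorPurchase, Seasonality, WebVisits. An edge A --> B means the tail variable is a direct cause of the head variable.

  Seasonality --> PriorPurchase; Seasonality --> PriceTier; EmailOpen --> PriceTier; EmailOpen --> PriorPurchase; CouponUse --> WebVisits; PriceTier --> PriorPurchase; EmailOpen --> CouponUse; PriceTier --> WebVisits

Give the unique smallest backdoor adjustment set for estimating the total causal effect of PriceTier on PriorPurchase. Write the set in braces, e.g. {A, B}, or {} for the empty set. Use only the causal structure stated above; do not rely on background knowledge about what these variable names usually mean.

{EmailOpen, Seasonality}

Variables eligible for adjustment (non-descendants of PriceTier, excluding PriceTier and PriorPurchase): {CouponUse, EmailOpen, Seasonality}.
Backdoor paths from PriceTier to PriorPurchase:
  P1: PriceTier <- Seasonality -> PriorPurchase
  P2: PriceTier <- EmailOpen -> PriorPurchase
The empty set is not sufficient: P1 (PriceTier <- Seasonality -> PriorPurchase) has no collider blocking it and no conditioned non-collider, so it is open.
Try {EmailOpen, Seasonality}:
  P1: blocked at fork node Seasonality ∈ conditioning set.
  P2: blocked at fork node EmailOpen ∈ conditioning set.
{EmailOpen, Seasonality} contains no descendant of PriceTier and blocks every backdoor path.
Every element of {EmailOpen, Seasonality} is needed (dropping EmailOpen leaves P2 open; dropping Seasonality leaves P1 open), so no proper subset is valid.
Among all size-2 subsets of the eligible variables, only {EmailOpen, Seasonality} blocks every backdoor path, so it is the unique smallest valid adjustment set.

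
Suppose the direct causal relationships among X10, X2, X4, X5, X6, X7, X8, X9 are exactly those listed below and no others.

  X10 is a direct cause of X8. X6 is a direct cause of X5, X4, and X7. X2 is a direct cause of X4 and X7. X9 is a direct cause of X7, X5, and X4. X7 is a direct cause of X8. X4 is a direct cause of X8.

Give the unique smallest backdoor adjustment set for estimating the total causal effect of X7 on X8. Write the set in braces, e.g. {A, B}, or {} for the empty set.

Variables eligible for adjustment (non-descendants of X7, excluding X7 and X8): {X10, X2, X4, X5, X6, X9}.
Backdoor paths from X7 to X8:
  P1: X7 <- X6 -> X4 -> X8
  P2: X7 <- X6 -> X5 <- X9 -> X4 -> X8
  P3: X7 <- X2 -> X4 -> X8
  P4: X7 <- X9 -> X4 -> X8
  P5: X7 <- X9 -> X5 <- X6 -> X4 -> X8
The empty set is not sufficient: P1 (X7 <- X6 -> X4 -> X8) has no collider blocking it and no conditioned non-collider, so it is open.
Try {X4}:
  P1: blocked at chain node X4 ∈ conditioning set.
  P2: blocked at collider X5 (neither it nor any descendant is in the conditioning set).
  P3: blocked at chain node X4 ∈ conditioning set.
  P4: blocked at chain node X4 ∈ conditioning set.
  P5: blocked at collider X5 (neither it nor any descendant is in the conditioning set).
{X4} contains no descendant of X7 and blocks every backdoor path.
No other singleton works — e.g. {X6} leaves P3 open — so {X4} is the unique smallest valid adjustment set.

{X4}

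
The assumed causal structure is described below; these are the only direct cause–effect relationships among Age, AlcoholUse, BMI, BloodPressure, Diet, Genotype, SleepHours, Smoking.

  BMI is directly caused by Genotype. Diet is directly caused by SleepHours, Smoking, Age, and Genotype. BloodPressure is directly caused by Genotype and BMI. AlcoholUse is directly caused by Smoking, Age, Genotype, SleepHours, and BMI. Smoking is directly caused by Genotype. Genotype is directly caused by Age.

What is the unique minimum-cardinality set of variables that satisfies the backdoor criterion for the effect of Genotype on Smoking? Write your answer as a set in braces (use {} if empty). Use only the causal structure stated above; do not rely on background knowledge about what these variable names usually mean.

Variables eligible for adjustment (non-descendants of Genotype, excluding Genotype and Smoking): {Age, SleepHours}.
Backdoor paths from Genotype to Smoking:
  P1: Genotype <- Age -> Diet <- SleepHours -> AlcoholUse <- Smoking
  P2: Genotype <- Age -> Diet <- Smoking
  P3: Genotype <- Age -> AlcoholUse <- SleepHours -> Diet <- Smoking
  P4: Genotype <- Age -> AlcoholUse <- Smoking
Each backdoor path contains an unconditioned collider, so every path is already blocked with the empty conditioning set:
  P1: blocked at collider Diet (neither it nor any descendant is in the conditioning set).
  P2: blocked at collider Diet (neither it nor any descendant is in the conditioning set).
  P3: blocked at collider AlcoholUse (neither it nor any descendant is in the conditioning set).
  P4: blocked at collider AlcoholUse (neither it nor any descendant is in the conditioning set).
The empty set is therefore the unique smallest valid set.

{}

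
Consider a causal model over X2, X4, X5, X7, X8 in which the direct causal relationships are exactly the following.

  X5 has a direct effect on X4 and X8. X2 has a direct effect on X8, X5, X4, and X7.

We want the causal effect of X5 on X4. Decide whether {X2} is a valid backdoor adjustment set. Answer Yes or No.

Yes

Backdoor paths from X5 to X4 (paths whose first edge points into X5):
  P1: X5 <- X2 -> X4
Condition 1 (no descendant of X5 in the set): holds — descendants of X5 are {X4, X8}; none are in {X2}.
Condition 2 (every backdoor path blocked by {X2}):
  P1: blocked at fork node X2 ∈ conditioning set.
{X2} satisfies the backdoor criterion.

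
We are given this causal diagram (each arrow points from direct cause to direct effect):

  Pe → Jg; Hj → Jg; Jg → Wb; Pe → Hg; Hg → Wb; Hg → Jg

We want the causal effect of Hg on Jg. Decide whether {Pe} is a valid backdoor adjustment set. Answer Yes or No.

Backdoor paths from Hg to Jg (paths whose first edge points into Hg):
  P1: Hg <- Pe -> Jg
Condition 1 (no descendant of Hg in the set): holds — descendants of Hg are {Jg, Wb}; none are in {Pe}.
Condition 2 (every backdoor path blocked by {Pe}):
  P1: blocked at fork node Pe ∈ conditioning set.
{Pe} satisfies the backdoor criterion.

Yes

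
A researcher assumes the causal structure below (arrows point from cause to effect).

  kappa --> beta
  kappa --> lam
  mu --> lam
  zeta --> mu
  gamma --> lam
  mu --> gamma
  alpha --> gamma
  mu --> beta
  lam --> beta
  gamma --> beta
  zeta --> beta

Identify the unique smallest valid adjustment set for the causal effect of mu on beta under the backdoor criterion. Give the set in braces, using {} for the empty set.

{zeta}

Variables eligible for adjustment (non-descendants of mu, excluding mu and beta): {alpha, kappa, zeta}.
Backdoor paths from mu to beta:
  P1: mu <- zeta -> beta
The empty set is not sufficient: P1 (mu <- zeta -> beta) has no collider blocking it and no conditioned non-collider, so it is open.
Try {zeta}:
  P1: blocked at fork node zeta ∈ conditioning set.
{zeta} contains no descendant of mu and blocks every backdoor path.
No other singleton works — e.g. {kappa} leaves P1 open — so {zeta} is the unique smallest valid adjustment set.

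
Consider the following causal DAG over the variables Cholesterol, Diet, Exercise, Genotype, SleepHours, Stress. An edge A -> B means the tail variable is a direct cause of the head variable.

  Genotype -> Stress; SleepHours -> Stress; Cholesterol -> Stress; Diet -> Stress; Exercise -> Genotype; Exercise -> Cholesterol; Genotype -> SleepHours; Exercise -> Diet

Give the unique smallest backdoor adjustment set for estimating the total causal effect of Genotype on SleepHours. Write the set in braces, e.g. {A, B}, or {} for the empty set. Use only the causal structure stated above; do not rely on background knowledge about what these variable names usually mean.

{}

Variables eligible for adjustment (non-descendants of Genotype, excluding Genotype and SleepHours): {Cholesterol, Diet, Exercise}.
Backdoor paths from Genotype to SleepHours:
  P1: Genotype <- Exercise -> Cholesterol -> Stress <- SleepHours
  P2: Genotype <- Exercise -> Diet -> Stress <- SleepHours
Each backdoor path contains an unconditioned collider, so every path is already blocked with the empty conditioning set:
  P1: blocked at collider Stress (neither it nor any descendant is in the conditioning set).
  P2: blocked at collider Stress (neither it nor any descendant is in the conditioning set).
The empty set is therefore the unique smallest valid set.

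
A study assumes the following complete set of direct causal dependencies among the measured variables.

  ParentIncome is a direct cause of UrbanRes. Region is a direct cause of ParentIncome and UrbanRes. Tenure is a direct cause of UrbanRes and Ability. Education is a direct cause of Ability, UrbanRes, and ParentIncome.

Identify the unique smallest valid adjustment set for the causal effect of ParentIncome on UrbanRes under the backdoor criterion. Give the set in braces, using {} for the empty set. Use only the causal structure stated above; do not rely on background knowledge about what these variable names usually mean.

{Education, Region}

Variables eligible for adjustment (non-descendants of ParentIncome, excluding ParentIncome and UrbanRes): {Ability, Education, Region, Tenure}.
Backdoor paths from ParentIncome to UrbanRes:
  P1: ParentIncome <- Region -> UrbanRes
  P2: ParentIncome <- Education -> UrbanRes
  P3: ParentIncome <- Education -> Ability <- Tenure -> UrbanRes
The empty set is not sufficient: P1 (ParentIncome <- Region -> UrbanRes) has no collider blocking it and no conditioned non-collider, so it is open.
Try {Education, Region}:
  P1: blocked at fork node Region ∈ conditioning set.
  P2: blocked at fork node Education ∈ conditioning set.
  P3: blocked at fork node Education ∈ conditioning set.
{Education, Region} contains no descendant of ParentIncome and blocks every backdoor path.
Every element of {Education, Region} is needed (dropping Education leaves P2 open; dropping Region leaves P1 open), so no proper subset is valid.
Among all size-2 subsets of the eligible variables, only {Education, Region} blocks every backdoor path, so it is the unique smallest valid adjustment set.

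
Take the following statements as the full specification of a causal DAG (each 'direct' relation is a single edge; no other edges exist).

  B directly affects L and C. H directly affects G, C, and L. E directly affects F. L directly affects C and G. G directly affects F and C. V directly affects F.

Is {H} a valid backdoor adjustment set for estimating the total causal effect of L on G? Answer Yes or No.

Yes

Backdoor paths from L to G (paths whose first edge points into L):
  P1: L <- H -> G
  P2: L <- H -> C <- G
  P3: L <- B -> C <- H -> G
  P4: L <- B -> C <- G
Condition 1 (no descendant of L in the set): holds — descendants of L are {C, F, G}; none are in {H}.
Condition 2 (every backdoor path blocked by {H}):
  P1: blocked at fork node H ∈ conditioning set.
  P2: blocked at fork node H ∈ conditioning set.
  P3: blocked at collider C (neither it nor any descendant is in the conditioning set).
  P4: blocked at collider C (neither it nor any descendant is in the conditioning set).
{H} satisfies the backdoor criterion.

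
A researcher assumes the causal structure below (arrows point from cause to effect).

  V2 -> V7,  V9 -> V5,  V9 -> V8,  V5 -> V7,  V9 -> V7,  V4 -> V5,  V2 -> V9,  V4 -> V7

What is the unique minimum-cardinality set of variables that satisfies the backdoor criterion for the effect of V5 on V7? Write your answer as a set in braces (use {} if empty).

Variables eligible for adjustment (non-descendants of V5, excluding V5 and V7): {V2, V4, V8, V9}.
Backdoor paths from V5 to V7:
  P1: V5 <- V4 -> V7
  P2: V5 <- V9 <- V2 -> V7
  P3: V5 <- V9 -> V7
The empty set is not sufficient: P1 (V5 <- V4 -> V7) has no collider blocking it and no conditioned non-collider, so it is open.
Try {V4, V9}:
  P1: blocked at fork node V4 ∈ conditioning set.
  P2: blocked at chain node V9 ∈ conditioning set.
  P3: blocked at fork node V9 ∈ conditioning set.
{V4, V9} contains no descendant of V5 and blocks every backdoor path.
Every element of {V4, V9} is needed (dropping V4 leaves P1 open; dropping V9 leaves P2 open), so no proper subset is valid.
Among all size-2 subsets of the eligible variables, only {V4, V9} blocks every backdoor path, so it is the unique smallest valid adjustment set.

{V4, V9}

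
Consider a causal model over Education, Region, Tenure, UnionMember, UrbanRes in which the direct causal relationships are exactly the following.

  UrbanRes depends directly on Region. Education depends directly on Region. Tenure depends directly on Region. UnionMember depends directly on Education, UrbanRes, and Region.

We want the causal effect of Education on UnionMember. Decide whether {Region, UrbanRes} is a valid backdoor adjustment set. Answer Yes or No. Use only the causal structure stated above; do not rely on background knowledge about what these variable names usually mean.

Backdoor paths from Education to UnionMember (paths whose first edge points into Education):
  P1: Education <- Region -> UrbanRes -> UnionMember
  P2: Education <- Region -> UnionMember
Condition 1 (no descendant of Education in the set): holds — descendants of Education are {UnionMember}; none are in {Region, UrbanRes}.
Condition 2 (every backdoor path blocked by {Region, UrbanRes}):
  P1: blocked at fork node Region ∈ conditioning set.
  P2: blocked at fork node Region ∈ conditioning set.
{Region, UrbanRes} satisfies the backdoor criterion.

Yes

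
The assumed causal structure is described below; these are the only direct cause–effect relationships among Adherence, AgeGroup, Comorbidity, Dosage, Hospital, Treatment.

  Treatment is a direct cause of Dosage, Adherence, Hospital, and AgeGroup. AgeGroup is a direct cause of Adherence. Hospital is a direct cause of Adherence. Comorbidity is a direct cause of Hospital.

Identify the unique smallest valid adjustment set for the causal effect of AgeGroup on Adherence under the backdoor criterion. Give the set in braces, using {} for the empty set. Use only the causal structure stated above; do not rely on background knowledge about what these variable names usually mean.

{Treatment}

Variables eligible for adjustment (non-descendants of AgeGroup, excluding AgeGroup and Adherence): {Comorbidity, Dosage, Hospital, Treatment}.
Backdoor paths from AgeGroup to Adherence:
  P1: AgeGroup <- Treatment -> Hospital -> Adherence
  P2: AgeGroup <- Treatment -> Adherence
The empty set is not sufficient: P1 (AgeGroup <- Treatment -> Hospital -> Adherence) has no collider blocking it and no conditioned non-collider, so it is open.
Try {Treatment}:
  P1: blocked at fork node Treatment ∈ conditioning set.
  P2: blocked at fork node Treatment ∈ conditioning set.
{Treatment} contains no descendant of AgeGroup and blocks every backdoor path.
No other singleton works — e.g. {Comorbidity} leaves P1 open — so {Treatment} is the unique smallest valid adjustment set.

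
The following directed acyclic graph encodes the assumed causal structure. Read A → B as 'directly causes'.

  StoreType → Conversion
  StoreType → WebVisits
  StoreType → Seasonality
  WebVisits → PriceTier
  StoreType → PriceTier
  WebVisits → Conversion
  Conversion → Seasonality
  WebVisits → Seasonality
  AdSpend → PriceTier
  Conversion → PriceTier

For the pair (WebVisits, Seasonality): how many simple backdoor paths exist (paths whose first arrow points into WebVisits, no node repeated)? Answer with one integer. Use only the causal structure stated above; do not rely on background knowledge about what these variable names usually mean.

3

A backdoor path from WebVisits to Seasonality is any simple undirected path whose first edge points into WebVisits (i.e. leaves WebVisits via a parent).
Parents of WebVisits: {StoreType}.
Enumerating:
  P1: WebVisits <- StoreType -> Conversion -> Seasonality
  P2: WebVisits <- StoreType -> Seasonality
  P3: WebVisits <- StoreType -> PriceTier <- Conversion -> Seasonality
That exhausts the simple backdoor paths. Count: 3.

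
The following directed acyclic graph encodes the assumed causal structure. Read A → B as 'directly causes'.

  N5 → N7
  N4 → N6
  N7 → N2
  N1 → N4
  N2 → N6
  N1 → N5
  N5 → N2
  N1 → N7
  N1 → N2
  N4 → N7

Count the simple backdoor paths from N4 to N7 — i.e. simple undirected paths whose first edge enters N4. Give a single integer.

A backdoor path from N4 to N7 is any simple undirected path whose first edge points into N4 (i.e. leaves N4 via a parent).
Parents of N4: {N1}.
Enumerating:
  P1: N4 <- N1 -> N5 -> N7
  P2: N4 <- N1 -> N5 -> N2 <- N7
  P3: N4 <- N1 -> N7
  P4: N4 <- N1 -> N2 <- N5 -> N7
  P5: N4 <- N1 -> N2 <- N7
That exhausts the simple backdoor paths. Count: 5.

5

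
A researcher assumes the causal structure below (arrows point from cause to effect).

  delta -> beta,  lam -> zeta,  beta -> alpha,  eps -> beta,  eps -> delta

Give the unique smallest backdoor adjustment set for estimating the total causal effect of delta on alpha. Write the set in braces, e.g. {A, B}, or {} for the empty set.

Variables eligible for adjustment (non-descendants of delta, excluding delta and alpha): {eps, lam, zeta}.
Backdoor paths from delta to alpha:
  P1: delta <- eps -> beta -> alpha
The empty set is not sufficient: P1 (delta <- eps -> beta -> alpha) has no collider blocking it and no conditioned non-collider, so it is open.
Try {eps}:
  P1: blocked at fork node eps ∈ conditioning set.
{eps} contains no descendant of delta and blocks every backdoor path.
No other singleton works — e.g. {lam} leaves P1 open — so {eps} is the unique smallest valid adjustment set.

{eps}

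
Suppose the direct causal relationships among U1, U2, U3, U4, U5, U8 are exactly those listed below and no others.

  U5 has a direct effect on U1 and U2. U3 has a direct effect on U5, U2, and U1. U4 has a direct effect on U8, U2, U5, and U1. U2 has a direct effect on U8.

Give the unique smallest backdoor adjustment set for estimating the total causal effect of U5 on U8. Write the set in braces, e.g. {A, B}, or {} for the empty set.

{U3, U4}

Variables eligible for adjustment (non-descendants of U5, excluding U5 and U8): {U3, U4}.
Backdoor paths from U5 to U8:
  P1: U5 <- U3 -> U1 <- U4 -> U2 -> U8
  P2: U5 <- U3 -> U1 <- U4 -> U8
  P3: U5 <- U3 -> U2 <- U4 -> U8
  P4: U5 <- U3 -> U2 -> U8
  P5: U5 <- U4 -> U1 <- U3 -> U2 -> U8
  P6: U5 <- U4 -> U2 -> U8
  P7: U5 <- U4 -> U8
The empty set is not sufficient: P4 (U5 <- U3 -> U2 -> U8) has no collider blocking it and no conditioned non-collider, so it is open.
Try {U3, U4}:
  P1: blocked at fork node U3 ∈ conditioning set.
  P2: blocked at fork node U3 ∈ conditioning set.
  P3: blocked at fork node U3 ∈ conditioning set.
  P4: blocked at fork node U3 ∈ conditioning set.
  P5: blocked at fork node U4 ∈ conditioning set.
  P6: blocked at fork node U4 ∈ conditioning set.
  P7: blocked at fork node U4 ∈ conditioning set.
{U3, U4} contains no descendant of U5 and blocks every backdoor path.
Every element of {U3, U4} is needed (dropping U3 leaves P4 open; dropping U4 leaves P6 open), so no proper subset is valid.
Among all size-2 subsets of the eligible variables, only {U3, U4} blocks every backdoor path, so it is the unique smallest valid adjustment set.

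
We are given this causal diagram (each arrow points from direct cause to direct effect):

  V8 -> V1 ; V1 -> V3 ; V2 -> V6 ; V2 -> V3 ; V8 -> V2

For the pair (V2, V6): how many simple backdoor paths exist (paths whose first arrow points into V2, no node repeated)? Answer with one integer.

0

A backdoor path from V2 to V6 is any simple undirected path whose first edge points into V2 (i.e. leaves V2 via a parent).
Parents of V2: {V8}.
No simple path from any parent of V2 reaches V6 without revisiting V2, so there are no backdoor paths.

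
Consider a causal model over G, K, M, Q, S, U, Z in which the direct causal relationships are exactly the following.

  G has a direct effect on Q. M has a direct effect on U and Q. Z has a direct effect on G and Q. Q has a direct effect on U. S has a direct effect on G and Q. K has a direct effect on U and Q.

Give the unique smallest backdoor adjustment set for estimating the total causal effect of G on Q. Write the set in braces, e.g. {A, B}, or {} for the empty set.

Variables eligible for adjustment (non-descendants of G, excluding G and Q): {K, M, S, Z}.
Backdoor paths from G to Q:
  P1: G <- S -> Q
  P2: G <- Z -> Q
The empty set is not sufficient: P1 (G <- S -> Q) has no collider blocking it and no conditioned non-collider, so it is open.
Try {S, Z}:
  P1: blocked at fork node S ∈ conditioning set.
  P2: blocked at fork node Z ∈ conditioning set.
{S, Z} contains no descendant of G and blocks every backdoor path.
Every element of {S, Z} is needed (dropping S leaves P1 open; dropping Z leaves P2 open), so no proper subset is valid.
Among all size-2 subsets of the eligible variables, only {S, Z} blocks every backdoor path, so it is the unique smallest valid adjustment set.

{S, Z}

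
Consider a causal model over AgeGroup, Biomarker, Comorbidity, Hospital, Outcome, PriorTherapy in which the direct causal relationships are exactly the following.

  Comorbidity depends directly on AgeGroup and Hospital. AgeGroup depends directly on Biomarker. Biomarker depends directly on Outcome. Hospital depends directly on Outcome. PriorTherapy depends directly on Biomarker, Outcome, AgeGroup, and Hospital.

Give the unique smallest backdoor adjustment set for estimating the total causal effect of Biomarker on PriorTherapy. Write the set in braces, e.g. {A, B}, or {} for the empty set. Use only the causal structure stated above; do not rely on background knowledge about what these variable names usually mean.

{Outcome}

Variables eligible for adjustment (non-descendants of Biomarker, excluding Biomarker and PriorTherapy): {Hospital, Outcome}.
Backdoor paths from Biomarker to PriorTherapy:
  P1: Biomarker <- Outcome -> Hospital -> Comorbidity <- AgeGroup -> PriorTherapy
  P2: Biomarker <- Outcome -> Hospital -> PriorTherapy
  P3: Biomarker <- Outcome -> PriorTherapy
The empty set is not sufficient: P2 (Biomarker <- Outcome -> Hospital -> PriorTherapy) has no collider blocking it and no conditioned non-collider, so it is open.
Try {Outcome}:
  P1: blocked at fork node Outcome ∈ conditioning set.
  P2: blocked at fork node Outcome ∈ conditioning set.
  P3: blocked at fork node Outcome ∈ conditioning set.
{Outcome} contains no descendant of Biomarker and blocks every backdoor path.
No other singleton works — e.g. {Hospital} leaves P3 open — so {Outcome} is the unique smallest valid adjustment set.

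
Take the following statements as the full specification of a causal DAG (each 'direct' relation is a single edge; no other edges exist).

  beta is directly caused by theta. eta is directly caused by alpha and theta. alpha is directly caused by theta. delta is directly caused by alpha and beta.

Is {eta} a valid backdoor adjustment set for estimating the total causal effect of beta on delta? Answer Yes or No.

Backdoor paths from beta to delta (paths whose first edge points into beta):
  P1: beta <- theta -> alpha -> delta
  P2: beta <- theta -> eta <- alpha -> delta
Condition 1 (no descendant of beta in the set): holds — descendants of beta are {delta}; none are in {eta}.
Condition 2 (every backdoor path blocked by {eta}):
  P1: open — no interior node is in the conditioning set.
  P2: open — collider(s) eta are conditioned on (or have a conditioned descendant) and no non-collider on the path is in the set.
{eta} does not satisfy the backdoor criterion.

No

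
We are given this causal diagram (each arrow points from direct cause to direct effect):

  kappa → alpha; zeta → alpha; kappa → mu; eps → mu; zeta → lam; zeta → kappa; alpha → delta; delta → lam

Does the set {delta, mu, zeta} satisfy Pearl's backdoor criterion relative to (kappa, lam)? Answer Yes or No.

No

Backdoor paths from kappa to lam (paths whose first edge points into kappa):
  P1: kappa <- zeta -> alpha -> delta -> lam
  P2: kappa <- zeta -> lam
Condition 1 (no descendant of kappa in the set): FAILS — delta and mu are descendants of kappa.
Condition 2 (every backdoor path blocked by {delta, mu, zeta}):
  P1: blocked at fork node zeta ∈ conditioning set.
  P2: blocked at fork node zeta ∈ conditioning set.
{delta, mu, zeta} does not satisfy the backdoor criterion.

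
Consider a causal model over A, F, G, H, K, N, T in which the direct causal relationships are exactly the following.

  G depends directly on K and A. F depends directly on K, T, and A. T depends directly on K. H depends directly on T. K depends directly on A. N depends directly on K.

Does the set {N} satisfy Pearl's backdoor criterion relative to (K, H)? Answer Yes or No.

Backdoor paths from K to H (paths whose first edge points into K):
  P1: K <- A -> F <- T -> H
Condition 1 (no descendant of K in the set): FAILS — N is a descendant of K.
Condition 2 (every backdoor path blocked by {N}):
  P1: blocked at collider F (neither it nor any descendant is in the conditioning set).
{N} does not satisfy the backdoor criterion.

No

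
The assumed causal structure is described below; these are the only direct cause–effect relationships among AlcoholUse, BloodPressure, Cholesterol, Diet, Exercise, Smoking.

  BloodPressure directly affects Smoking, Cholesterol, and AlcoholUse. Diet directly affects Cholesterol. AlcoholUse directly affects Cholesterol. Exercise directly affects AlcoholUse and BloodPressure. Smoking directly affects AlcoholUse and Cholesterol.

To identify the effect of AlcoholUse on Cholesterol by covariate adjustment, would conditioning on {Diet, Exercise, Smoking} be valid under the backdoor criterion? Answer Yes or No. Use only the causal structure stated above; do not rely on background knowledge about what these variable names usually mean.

No

Backdoor paths from AlcoholUse to Cholesterol (paths whose first edge points into AlcoholUse):
  P1: AlcoholUse <- Exercise -> BloodPressure -> Smoking -> Cholesterol
  P2: AlcoholUse <- Exercise -> BloodPressure -> Cholesterol
  P3: AlcoholUse <- BloodPressure -> Smoking -> Cholesterol
  P4: AlcoholUse <- BloodPressure -> Cholesterol
  P5: AlcoholUse <- Smoking <- BloodPressure -> Cholesterol
  P6: AlcoholUse <- Smoking -> Cholesterol
Condition 1 (no descendant of AlcoholUse in the set): holds — descendants of AlcoholUse are {Cholesterol}; none are in {Diet, Exercise, Smoking}.
Condition 2 (every backdoor path blocked by {Diet, Exercise, Smoking}):
  P1: blocked at fork node Exercise ∈ conditioning set.
  P2: blocked at fork node Exercise ∈ conditioning set.
  P3: blocked at chain node Smoking ∈ conditioning set.
  P4: open — no interior node is in the conditioning set.
  P5: blocked at chain node Smoking ∈ conditioning set.
  P6: blocked at fork node Smoking ∈ conditioning set.
{Diet, Exercise, Smoking} does not satisfy the backdoor criterion.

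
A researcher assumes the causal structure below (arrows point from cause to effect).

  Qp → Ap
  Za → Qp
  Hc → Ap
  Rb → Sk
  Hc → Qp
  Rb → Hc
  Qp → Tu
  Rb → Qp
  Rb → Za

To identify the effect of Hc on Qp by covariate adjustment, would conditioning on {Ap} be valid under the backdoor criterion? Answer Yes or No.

Backdoor paths from Hc to Qp (paths whose first edge points into Hc):
  P1: Hc <- Rb -> Za -> Qp
  P2: Hc <- Rb -> Qp
Condition 1 (no descendant of Hc in the set): FAILS — Ap is a descendant of Hc.
Condition 2 (every backdoor path blocked by {Ap}):
  P1: open — no interior node is in the conditioning set.
  P2: open — no interior node is in the conditioning set.
{Ap} does not satisfy the backdoor criterion.

No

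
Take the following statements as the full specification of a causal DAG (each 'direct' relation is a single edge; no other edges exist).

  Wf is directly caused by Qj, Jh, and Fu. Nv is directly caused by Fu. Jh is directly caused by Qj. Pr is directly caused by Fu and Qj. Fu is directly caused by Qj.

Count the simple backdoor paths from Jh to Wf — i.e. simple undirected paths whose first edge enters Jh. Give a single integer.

A backdoor path from Jh to Wf is any simple undirected path whose first edge points into Jh (i.e. leaves Jh via a parent).
Parents of Jh: {Qj}.
Enumerating:
  P1: Jh <- Qj -> Fu -> Wf
  P2: Jh <- Qj -> Pr <- Fu -> Wf
  P3: Jh <- Qj -> Wf
That exhausts the simple backdoor paths. Count: 3.

3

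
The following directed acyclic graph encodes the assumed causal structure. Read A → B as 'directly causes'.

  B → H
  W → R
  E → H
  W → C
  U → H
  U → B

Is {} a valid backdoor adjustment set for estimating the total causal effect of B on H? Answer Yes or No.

Backdoor paths from B to H (paths whose first edge points into B):
  P1: B <- U -> H
Condition 1 (no descendant of B in the set): holds — descendants of B are {H}; none are in {}.
Condition 2 (every backdoor path blocked by {}):
  P1: open — no interior node is in the conditioning set.
{} does not satisfy the backdoor criterion.

No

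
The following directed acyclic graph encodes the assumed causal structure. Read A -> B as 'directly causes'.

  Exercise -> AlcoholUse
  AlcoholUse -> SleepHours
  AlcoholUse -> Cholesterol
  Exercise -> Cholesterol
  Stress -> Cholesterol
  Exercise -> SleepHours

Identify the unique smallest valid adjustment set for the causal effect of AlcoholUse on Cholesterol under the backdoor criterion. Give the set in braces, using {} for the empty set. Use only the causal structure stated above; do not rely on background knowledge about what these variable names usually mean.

{Exercise}

Variables eligible for adjustment (non-descendants of AlcoholUse, excluding AlcoholUse and Cholesterol): {Exercise, Stress}.
Backdoor paths from AlcoholUse to Cholesterol:
  P1: AlcoholUse <- Exercise -> Cholesterol
The empty set is not sufficient: P1 (AlcoholUse <- Exercise -> Cholesterol) has no collider blocking it and no conditioned non-collider, so it is open.
Try {Exercise}:
  P1: blocked at fork node Exercise ∈ conditioning set.
{Exercise} contains no descendant of AlcoholUse and blocks every backdoor path.
No other singleton works — e.g. {Stress} leaves P1 open — so {Exercise} is the unique smallest valid adjustment set.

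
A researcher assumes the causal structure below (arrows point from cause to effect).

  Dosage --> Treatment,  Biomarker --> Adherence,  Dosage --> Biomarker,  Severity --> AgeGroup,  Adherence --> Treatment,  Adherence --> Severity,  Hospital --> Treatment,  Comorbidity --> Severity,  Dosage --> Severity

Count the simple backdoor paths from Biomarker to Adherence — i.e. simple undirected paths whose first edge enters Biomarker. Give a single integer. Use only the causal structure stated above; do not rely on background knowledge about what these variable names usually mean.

A backdoor path from Biomarker to Adherence is any simple undirected path whose first edge points into Biomarker (i.e. leaves Biomarker via a parent).
Parents of Biomarker: {Dosage}.
Enumerating:
  P1: Biomarker <- Dosage -> Severity <- Adherence
  P2: Biomarker <- Dosage -> Treatment <- Adherence
That exhausts the simple backdoor paths. Count: 2.

2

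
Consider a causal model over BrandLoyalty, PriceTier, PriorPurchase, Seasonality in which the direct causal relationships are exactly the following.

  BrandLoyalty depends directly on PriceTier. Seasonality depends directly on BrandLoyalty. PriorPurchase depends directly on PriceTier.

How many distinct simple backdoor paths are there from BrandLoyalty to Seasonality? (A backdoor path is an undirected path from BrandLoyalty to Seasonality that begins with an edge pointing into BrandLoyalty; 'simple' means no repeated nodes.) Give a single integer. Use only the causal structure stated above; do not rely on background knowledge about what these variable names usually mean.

A backdoor path from BrandLoyalty to Seasonality is any simple undirected path whose first edge points into BrandLoyalty (i.e. leaves BrandLoyalty via a parent).
Parents of BrandLoyalty: {PriceTier}.
No simple path from any parent of BrandLoyalty reaches Seasonality without revisiting BrandLoyalty, so there are no backdoor paths.

0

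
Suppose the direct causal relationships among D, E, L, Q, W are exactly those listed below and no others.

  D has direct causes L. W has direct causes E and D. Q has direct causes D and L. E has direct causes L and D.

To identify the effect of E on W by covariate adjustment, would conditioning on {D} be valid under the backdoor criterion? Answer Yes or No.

Yes

Backdoor paths from E to W (paths whose first edge points into E):
  P1: E <- L -> D -> W
  P2: E <- L -> Q <- D -> W
  P3: E <- D -> W
Condition 1 (no descendant of E in the set): holds — descendants of E are {W}; none are in {D}.
Condition 2 (every backdoor path blocked by {D}):
  P1: blocked at chain node D ∈ conditioning set.
  P2: blocked at collider Q (neither it nor any descendant is in the conditioning set).
  P3: blocked at fork node D ∈ conditioning set.
{D} satisfies the backdoor criterion.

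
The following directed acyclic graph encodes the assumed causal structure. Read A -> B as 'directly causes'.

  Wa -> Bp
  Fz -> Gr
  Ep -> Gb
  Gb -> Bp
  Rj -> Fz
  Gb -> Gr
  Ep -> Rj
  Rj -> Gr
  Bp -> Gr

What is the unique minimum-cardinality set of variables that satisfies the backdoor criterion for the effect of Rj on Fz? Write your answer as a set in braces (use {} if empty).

{}

Variables eligible for adjustment (non-descendants of Rj, excluding Rj and Fz): {Bp, Ep, Gb, Wa}.
Backdoor paths from Rj to Fz:
  P1: Rj <- Ep -> Gb -> Bp -> Gr <- Fz
  P2: Rj <- Ep -> Gb -> Gr <- Fz
Each backdoor path contains an unconditioned collider, so every path is already blocked with the empty conditioning set:
  P1: blocked at collider Gr (neither it nor any descendant is in the conditioning set).
  P2: blocked at collider Gr (neither it nor any descendant is in the conditioning set).
The empty set is therefore the unique smallest valid set.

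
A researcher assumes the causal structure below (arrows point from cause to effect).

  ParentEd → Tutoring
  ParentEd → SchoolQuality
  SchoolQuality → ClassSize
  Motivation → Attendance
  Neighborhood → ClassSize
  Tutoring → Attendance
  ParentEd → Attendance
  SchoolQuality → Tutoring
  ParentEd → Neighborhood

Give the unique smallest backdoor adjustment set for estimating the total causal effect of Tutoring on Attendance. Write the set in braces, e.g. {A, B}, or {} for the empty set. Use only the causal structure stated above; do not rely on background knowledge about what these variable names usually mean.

Variables eligible for adjustment (non-descendants of Tutoring, excluding Tutoring and Attendance): {ClassSize, Motivation, Neighborhood, ParentEd, SchoolQuality}.
Backdoor paths from Tutoring to Attendance:
  P1: Tutoring <- ParentEd -> Attendance
  P2: Tutoring <- SchoolQuality <- ParentEd -> Attendance
  P3: Tutoring <- SchoolQuality -> ClassSize <- Neighborhood <- ParentEd -> Attendance
The empty set is not sufficient: P1 (Tutoring <- ParentEd -> Attendance) has no collider blocking it and no conditioned non-collider, so it is open.
Try {ParentEd}:
  P1: blocked at fork node ParentEd ∈ conditioning set.
  P2: blocked at fork node ParentEd ∈ conditioning set.
  P3: blocked at collider ClassSize (neither it nor any descendant is in the conditioning set).
{ParentEd} contains no descendant of Tutoring and blocks every backdoor path.
No other singleton works — e.g. {SchoolQuality} leaves P1 open — so {ParentEd} is the unique smallest valid adjustment set.

{ParentEd}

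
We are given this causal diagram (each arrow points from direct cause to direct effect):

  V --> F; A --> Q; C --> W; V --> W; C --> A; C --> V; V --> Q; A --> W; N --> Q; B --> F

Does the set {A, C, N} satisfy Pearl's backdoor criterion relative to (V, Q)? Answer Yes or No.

Backdoor paths from V to Q (paths whose first edge points into V):
  P1: V <- C -> A -> Q
  P2: V <- C -> W <- A -> Q
Condition 1 (no descendant of V in the set): holds — descendants of V are {F, Q, W}; none are in {A, C, N}.
Condition 2 (every backdoor path blocked by {A, C, N}):
  P1: blocked at fork node C ∈ conditioning set.
  P2: blocked at fork node C ∈ conditioning set.
{A, C, N} satisfies the backdoor criterion.

Yes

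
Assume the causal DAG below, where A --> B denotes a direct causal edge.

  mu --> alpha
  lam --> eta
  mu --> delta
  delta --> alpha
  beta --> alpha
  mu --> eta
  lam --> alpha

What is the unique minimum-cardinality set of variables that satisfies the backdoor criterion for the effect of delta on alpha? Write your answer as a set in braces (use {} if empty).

{mu}

Variables eligible for adjustment (non-descendants of delta, excluding delta and alpha): {beta, eta, lam, mu}.
Backdoor paths from delta to alpha:
  P1: delta <- mu -> eta <- lam -> alpha
  P2: delta <- mu -> alpha
The empty set is not sufficient: P2 (delta <- mu -> alpha) has no collider blocking it and no conditioned non-collider, so it is open.
Try {mu}:
  P1: blocked at fork node mu ∈ conditioning set.
  P2: blocked at fork node mu ∈ conditioning set.
{mu} contains no descendant of delta and blocks every backdoor path.
No other singleton works — e.g. {lam} leaves P2 open — so {mu} is the unique smallest valid adjustment set.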